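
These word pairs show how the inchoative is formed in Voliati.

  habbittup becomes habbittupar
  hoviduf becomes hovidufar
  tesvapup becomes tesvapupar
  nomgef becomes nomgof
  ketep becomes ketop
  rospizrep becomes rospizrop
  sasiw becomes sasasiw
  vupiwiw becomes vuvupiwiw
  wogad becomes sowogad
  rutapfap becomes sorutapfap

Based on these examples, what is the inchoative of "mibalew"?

mibalow

"mibalew" has last vowel 'e'. The stems whose last vowel is 'e' (nomgef → nomgof, ketep → ketop, rospizrep → rospizrop) change the last vowel to 'o'.
So mibalew → mibalow.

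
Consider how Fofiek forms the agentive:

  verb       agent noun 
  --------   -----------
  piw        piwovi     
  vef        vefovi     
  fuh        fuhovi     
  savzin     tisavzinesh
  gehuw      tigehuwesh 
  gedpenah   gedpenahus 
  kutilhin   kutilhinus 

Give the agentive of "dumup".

"dumup" has 2 vowels. The stems with 2 vowels (savzin → tisavzinesh, gehuw → tigehuwesh) add ti- … -esh around the stem.
The other patterns: stems with 1 vowel add -ovi; stems with 3 vowels add -us.
So dumup → tidumupesh.

tidumupesh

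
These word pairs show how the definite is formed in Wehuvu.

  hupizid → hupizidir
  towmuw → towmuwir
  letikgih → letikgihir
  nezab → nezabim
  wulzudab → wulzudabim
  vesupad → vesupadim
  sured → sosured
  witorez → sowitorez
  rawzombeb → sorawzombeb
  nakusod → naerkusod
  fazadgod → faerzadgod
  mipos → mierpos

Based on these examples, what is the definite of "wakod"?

waerkod

hupizid and vesupad both end in -d yet inflect differently (hupizidir, vesupadim), so the final letter is not what conditions the rule; the last vowel is.
"wakod" has last vowel 'o'. The stems whose last vowel is 'o' (nakusod → naerkusod, fazadgod → faerzadgod, mipos → mierpos) insert -er- after the first vowel.
So wakod → waerkod.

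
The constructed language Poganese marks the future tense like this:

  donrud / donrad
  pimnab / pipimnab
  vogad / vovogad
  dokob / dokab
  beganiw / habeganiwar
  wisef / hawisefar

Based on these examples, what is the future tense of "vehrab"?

vevehrab

"vehrab" has last vowel 'a'. The stems whose last vowel is 'a' (pimnab → pipimnab, vogad → vovogad) repeat the first consonant+vowel as a prefix.
The other patterns: stems whose last vowel is 'e' or 'i' add ha- … -ar around the stem; stems whose last vowel is 'o' or 'u' change the last vowel to 'a'.
So vehrab → vevehrab.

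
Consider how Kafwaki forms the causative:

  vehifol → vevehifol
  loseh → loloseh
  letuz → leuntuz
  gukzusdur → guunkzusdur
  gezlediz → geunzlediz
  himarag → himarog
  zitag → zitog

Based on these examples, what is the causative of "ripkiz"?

riunpkiz

loseh and letuz both begin with l- yet inflect differently (loloseh, leuntuz), so the first letter is not what conditions the rule; the final letter is.
"ripkiz" ends in -z. The stems ending in -z (letuz → leuntuz, gezlediz → geunzlediz) insert -un- after the first vowel.
So ripkiz → riunpkiz.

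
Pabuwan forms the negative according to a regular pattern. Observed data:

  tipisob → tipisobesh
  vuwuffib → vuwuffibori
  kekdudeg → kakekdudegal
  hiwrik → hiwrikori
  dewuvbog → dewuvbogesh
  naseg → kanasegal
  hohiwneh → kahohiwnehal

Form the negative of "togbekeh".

vuwuffib and tipisob both end in -b yet inflect differently (vuwuffibori, tipisobesh), so the final letter is not what conditions the rule; the last vowel is.
"togbekeh" has last vowel 'e'. The stems whose last vowel is 'e' (naseg → kanasegal, kekdudeg → kakekdudegal, hohiwneh → kahohiwnehal) add ka- … -al around the stem.
So togbekeh → katogbekehal.

katogbekehal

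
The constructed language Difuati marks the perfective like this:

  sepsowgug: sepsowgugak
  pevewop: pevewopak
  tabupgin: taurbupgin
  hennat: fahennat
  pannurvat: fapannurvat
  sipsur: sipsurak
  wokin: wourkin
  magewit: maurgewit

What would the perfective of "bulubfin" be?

buurlubfin

magewit and hennat both end in -t yet inflect differently (maurgewit, fahennat), so the final letter is not what conditions the rule; the last vowel is.
"bulubfin" has last vowel 'i'. The stems whose last vowel is 'i' (magewit → maurgewit, wokin → wourkin, tabupgin → taurbupgin) insert -ur- after the first vowel.
The other patterns: stems whose last vowel is 'a' add the prefix fa-; stems whose last vowel is 'o' or 'u' add -ak.
So bulubfin → buurlubfin.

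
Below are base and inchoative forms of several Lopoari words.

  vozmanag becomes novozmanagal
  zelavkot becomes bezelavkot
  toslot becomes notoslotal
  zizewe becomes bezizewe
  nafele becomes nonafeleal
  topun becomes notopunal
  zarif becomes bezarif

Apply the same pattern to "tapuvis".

notapuvisal

zelavkot and toslot both end in -t yet inflect differently (bezelavkot, notoslotal), so the final letter is not what conditions the rule; the first letter is.
"tapuvis" begins with t-. The stems beginning with t- (toslot → notoslotal, topun → notopunal) add no- … -al around the stem.
So tapuvis → notapuvisal.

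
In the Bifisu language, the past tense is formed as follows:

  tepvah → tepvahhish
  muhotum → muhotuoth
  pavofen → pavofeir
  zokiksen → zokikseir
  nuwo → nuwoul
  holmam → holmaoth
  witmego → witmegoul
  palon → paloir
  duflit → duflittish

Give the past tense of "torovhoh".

torovhohhish

witmego and palon both have last vowel 'o' yet inflect differently (witmegoul, paloir), so the last vowel is not what conditions the rule; the final letter is.
"torovhoh" ends in -h. The one such stem in the data (tepvah → tepvahhish) doubles the final consonant and adds -ish (as does duflit), so the same rule applies.
The other patterns: stems ending in -m drop the final letter and add -oth; stems ending in -o add -ul; stems ending in -n drop the final letter and add -ir.
So torovhoh → torovhohhish.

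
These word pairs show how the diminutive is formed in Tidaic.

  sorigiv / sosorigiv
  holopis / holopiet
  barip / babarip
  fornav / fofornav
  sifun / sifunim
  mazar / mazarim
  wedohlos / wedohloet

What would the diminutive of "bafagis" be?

bafagiet

barip and holopis both have last vowel 'i' yet inflect differently (babarip, holopiet), so the last vowel is not what conditions the rule; the final letter is.
"bafagis" ends in -s. The stems ending in -s (holopis → holopiet, wedohlos → wedohloet) drop the final letter and add -et.
The other patterns: stems ending in -p or -v repeat the first consonant+vowel as a prefix; stems ending in -n or -r add -im.
So bafagis → bafagiet.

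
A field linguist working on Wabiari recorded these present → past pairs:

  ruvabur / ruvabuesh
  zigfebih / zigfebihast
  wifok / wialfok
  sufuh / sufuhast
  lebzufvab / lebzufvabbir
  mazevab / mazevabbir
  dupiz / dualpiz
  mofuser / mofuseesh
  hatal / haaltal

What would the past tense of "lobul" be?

sufuh and ruvabur both have last vowel 'u' yet inflect differently (sufuhast, ruvabuesh), so the last vowel is not what conditions the rule; the final letter is.
"lobul" ends in -l. The one such stem in the data (hatal → haaltal) inserts -al- after the first vowel (as do wifok, dupiz), so the same rule applies.
The other patterns: stems ending in -h add -ast; stems ending in -b double the final consonant and add -ir; stems ending in -r drop the final letter and add -esh.
So lobul → loalbul.

loalbul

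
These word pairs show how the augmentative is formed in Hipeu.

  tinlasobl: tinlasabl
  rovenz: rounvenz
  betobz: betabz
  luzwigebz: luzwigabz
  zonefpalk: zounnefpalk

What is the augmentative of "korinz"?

betobz and rovenz both end in -z yet inflect differently (betabz, rounvenz), so the final letter is not what conditions the rule; the second-to-last letter is.
"korinz" has second-to-last letter 'n'. The one such stem in the data (rovenz → rounvenz) inserts -un- after the first vowel (as does zonefpalk), so the same rule applies.
So korinz → kounrinz.

kounrinz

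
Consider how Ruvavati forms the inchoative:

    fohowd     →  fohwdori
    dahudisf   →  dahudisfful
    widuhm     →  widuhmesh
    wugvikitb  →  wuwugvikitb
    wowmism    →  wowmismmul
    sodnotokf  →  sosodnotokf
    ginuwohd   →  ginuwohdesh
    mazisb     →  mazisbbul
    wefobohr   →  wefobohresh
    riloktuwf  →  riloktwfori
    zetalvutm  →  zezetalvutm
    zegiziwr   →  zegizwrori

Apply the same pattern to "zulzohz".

zulzohzesh

widuhm and wowmism both end in -m yet inflect differently (widuhmesh, wowmismmul), so the final letter is not what conditions the rule; the second-to-last letter is.
"zulzohz" has second-to-last letter 'h'. The stems whose second-to-last letter is 'h' (widuhm → widuhmesh, wefobohr → wefobohresh, ginuwohd → ginuwohdesh) add -esh.
The other patterns: stems whose second-to-last letter is 's' double the final consonant and add -ul; stems whose second-to-last letter is 'w' delete the last vowel and add -ori; stems whose second-to-last letter is 'k' or 't' repeat the first consonant+vowel as a prefix.
So zulzohz → zulzohzesh.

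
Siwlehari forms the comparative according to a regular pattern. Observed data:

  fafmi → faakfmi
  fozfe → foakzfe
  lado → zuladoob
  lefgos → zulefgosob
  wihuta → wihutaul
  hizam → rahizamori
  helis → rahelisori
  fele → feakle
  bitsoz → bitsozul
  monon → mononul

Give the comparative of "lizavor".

zulizavorob

"lizavor" begins with l-. The stems beginning with l- (lado → zuladoob, lefgos → zulefgosob) add zu- … -ob around the stem.
The other patterns: stems beginning with h- add ra- … -ori around the stem; stems beginning with f- insert -ak- after the first vowel; stems beginning with b-, m- or w- add -ul.
So lizavor → zulizavorob.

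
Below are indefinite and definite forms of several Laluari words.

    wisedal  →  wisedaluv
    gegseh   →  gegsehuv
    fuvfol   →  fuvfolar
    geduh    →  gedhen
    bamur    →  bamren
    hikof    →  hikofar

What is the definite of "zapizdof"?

zapizdofar

geduh and gegseh both end in -h yet inflect differently (gedhen, gegsehuv), so the final letter is not what conditions the rule; the last vowel is.
"zapizdof" has last vowel 'o'. The stems whose last vowel is 'o' (fuvfol → fuvfolar, hikof → hikofar) add -ar.
So zapizdof → zapizdofar.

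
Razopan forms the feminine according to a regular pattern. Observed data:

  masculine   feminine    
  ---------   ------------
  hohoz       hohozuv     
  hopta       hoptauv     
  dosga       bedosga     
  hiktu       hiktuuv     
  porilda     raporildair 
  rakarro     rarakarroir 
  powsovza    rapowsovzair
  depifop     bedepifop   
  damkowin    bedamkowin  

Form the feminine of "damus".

bedamus

hopta and dosga both end in -a yet inflect differently (hoptauv, bedosga), so the final letter is not what conditions the rule; the first letter is.
"damus" begins with d-. The stems beginning with d- (depifop → bedepifop, dosga → bedosga, damkowin → bedamkowin) add the prefix be-.
So damus → bedamus.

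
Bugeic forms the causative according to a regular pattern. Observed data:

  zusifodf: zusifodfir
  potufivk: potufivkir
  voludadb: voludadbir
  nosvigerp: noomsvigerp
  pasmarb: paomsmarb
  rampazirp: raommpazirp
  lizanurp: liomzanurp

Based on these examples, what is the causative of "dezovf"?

"dezovf" has second-to-last letter 'v'. The one such stem in the data (potufivk → potufivkir) adds -ir, so the same rule applies.
So dezovf → dezovfir.

dezovfir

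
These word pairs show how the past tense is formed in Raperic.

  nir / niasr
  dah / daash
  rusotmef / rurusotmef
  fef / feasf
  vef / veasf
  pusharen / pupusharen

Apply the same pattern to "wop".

woasp

fef and rusotmef both end in -f yet inflect differently (feasf, rurusotmef), so the final letter is not what conditions the rule; the number of vowels is.
"wop" has 1 vowel. The stems with 1 vowel (fef → feasf, dah → daash, nir → niasr) insert -as- after the first vowel.
So wop → woasp.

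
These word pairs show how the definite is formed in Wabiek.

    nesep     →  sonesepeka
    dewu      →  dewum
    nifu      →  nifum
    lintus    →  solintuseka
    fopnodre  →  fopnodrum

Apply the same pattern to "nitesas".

lintus and dewu both have last vowel 'u' yet inflect differently (solintuseka, dewum), so the last vowel is not what conditions the rule; whether the stem ends in a vowel or a consonant is.
"nitesas" ends in a consonant. The stems ending in a consonant (nesep → sonesepeka, lintus → solintuseka) add so- … -eka around the stem.
So nitesas → sonitesaseka.

sonitesaseka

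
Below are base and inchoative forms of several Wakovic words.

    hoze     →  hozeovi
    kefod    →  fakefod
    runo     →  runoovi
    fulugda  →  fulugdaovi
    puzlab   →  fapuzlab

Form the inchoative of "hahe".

runo and kefod both have last vowel 'o' yet inflect differently (runoovi, fakefod), so the last vowel is not what conditions the rule; whether the stem ends in a vowel or a consonant is.
"hahe" ends in a vowel. The stems ending in a vowel (fulugda → fulugdaovi, hoze → hozeovi, runo → runoovi) add -ovi.
The other pattern: stems ending in a consonant add the prefix fa-.
So hahe → haheovi.

haheovi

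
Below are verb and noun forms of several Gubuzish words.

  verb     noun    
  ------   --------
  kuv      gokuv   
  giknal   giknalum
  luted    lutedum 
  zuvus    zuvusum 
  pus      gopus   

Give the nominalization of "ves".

"ves" has 1 vowel. The stems with 1 vowel (kuv → gokuv, pus → gopus) add the prefix go-.
The other pattern: stems with 2 vowels add -um.
So ves → goves.

goves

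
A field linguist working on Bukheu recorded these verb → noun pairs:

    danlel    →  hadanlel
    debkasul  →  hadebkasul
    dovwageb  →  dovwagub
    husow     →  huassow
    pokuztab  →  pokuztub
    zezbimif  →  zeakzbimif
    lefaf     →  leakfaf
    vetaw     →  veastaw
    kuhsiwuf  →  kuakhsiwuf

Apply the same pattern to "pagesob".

pokuztab and vetaw both have last vowel 'a' yet inflect differently (pokuztub, veastaw), so the last vowel is not what conditions the rule; the final letter is.
"pagesob" ends in -b. The stems ending in -b (pokuztab → pokuztub, dovwageb → dovwagub) change the last vowel to 'u'.
The other patterns: stems ending in -w insert -as- after the first vowel; stems ending in -f insert -ak- after the first vowel; stems ending in -l add the prefix ha-.
So pagesob → pagesub.

pagesub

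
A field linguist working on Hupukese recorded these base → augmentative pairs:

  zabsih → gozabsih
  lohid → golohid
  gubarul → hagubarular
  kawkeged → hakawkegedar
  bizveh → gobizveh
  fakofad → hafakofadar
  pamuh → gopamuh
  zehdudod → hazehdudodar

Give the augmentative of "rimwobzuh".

lohid and zehdudod both end in -d yet inflect differently (golohid, hazehdudodar), so the final letter is not what conditions the rule; the number of vowels is.
"rimwobzuh" has 3 vowels. The stems with 3 vowels (zehdudod → hazehdudodar, fakofad → hafakofadar, gubarul → hagubarular) add ha- … -ar around the stem.
So rimwobzuh → harimwobzuhar.

harimwobzuhar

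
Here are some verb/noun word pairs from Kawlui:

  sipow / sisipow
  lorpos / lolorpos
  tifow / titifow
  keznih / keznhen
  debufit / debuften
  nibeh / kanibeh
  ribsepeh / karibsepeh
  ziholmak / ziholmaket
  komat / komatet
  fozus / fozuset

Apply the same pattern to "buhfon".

bubuhfon

"buhfon" has last vowel 'o'. The stems whose last vowel is 'o' (sipow → sisipow, lorpos → lolorpos, tifow → titifow) repeat the first consonant+vowel as a prefix.
The other patterns: stems whose last vowel is 'i' delete the last vowel and add -en; stems whose last vowel is 'e' add the prefix ka-; stems whose last vowel is 'a' or 'u' add -et.
So buhfon → bubuhfon.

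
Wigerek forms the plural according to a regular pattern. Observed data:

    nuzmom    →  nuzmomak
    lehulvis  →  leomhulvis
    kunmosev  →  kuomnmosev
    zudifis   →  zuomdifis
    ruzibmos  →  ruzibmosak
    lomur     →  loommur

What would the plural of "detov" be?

detovak

"detov" has last vowel 'o'. The stems whose last vowel is 'o' (ruzibmos → ruzibmosak, nuzmom → nuzmomak) add -ak.
The other pattern: stems whose last vowel is 'e', 'i' or 'u' insert -om- after the first vowel.
So detov → detovak.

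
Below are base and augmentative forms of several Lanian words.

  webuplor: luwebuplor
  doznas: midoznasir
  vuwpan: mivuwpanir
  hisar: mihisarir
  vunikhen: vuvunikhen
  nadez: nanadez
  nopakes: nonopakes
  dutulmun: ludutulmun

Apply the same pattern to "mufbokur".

lumufbokur

vunikhen and vuwpan both end in -n yet inflect differently (vuvunikhen, mivuwpanir), so the final letter is not what conditions the rule; the last vowel is.
"mufbokur" has last vowel 'u'. The one such stem in the data (dutulmun → ludutulmun) adds the prefix lu-, so the same rule applies.
So mufbokur → lumufbokur.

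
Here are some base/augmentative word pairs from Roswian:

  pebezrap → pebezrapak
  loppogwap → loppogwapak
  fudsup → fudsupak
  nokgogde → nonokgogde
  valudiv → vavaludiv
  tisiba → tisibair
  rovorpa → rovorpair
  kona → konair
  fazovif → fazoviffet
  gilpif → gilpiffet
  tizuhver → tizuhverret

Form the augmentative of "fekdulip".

fekdulipak

"fekdulip" ends in -p. The stems ending in -p (pebezrap → pebezrapak, loppogwap → loppogwapak, fudsup → fudsupak) add -ak.
The other patterns: stems ending in -e or -v repeat the first consonant+vowel as a prefix; stems ending in -a add -ir; stems ending in -f or -r double the final consonant and add -et.
So fekdulip → fekdulipak.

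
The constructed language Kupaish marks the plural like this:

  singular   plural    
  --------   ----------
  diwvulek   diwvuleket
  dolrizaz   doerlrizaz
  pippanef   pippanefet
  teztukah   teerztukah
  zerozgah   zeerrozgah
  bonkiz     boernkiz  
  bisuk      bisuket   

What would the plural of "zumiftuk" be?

bisuk and bonkiz both begin with b- yet inflect differently (bisuket, boernkiz), so the first letter is not what conditions the rule; the final letter is.
"zumiftuk" ends in -k. The stems ending in -k (diwvulek → diwvuleket, bisuk → bisuket) add -et.
So zumiftuk → zumiftuket.

zumiftuket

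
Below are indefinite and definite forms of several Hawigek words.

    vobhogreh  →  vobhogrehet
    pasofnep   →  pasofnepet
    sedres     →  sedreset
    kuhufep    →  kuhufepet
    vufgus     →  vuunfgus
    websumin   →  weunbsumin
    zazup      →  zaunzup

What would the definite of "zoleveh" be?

zolevehet

"zoleveh" has last vowel 'e'. The stems whose last vowel is 'e' (vobhogreh → vobhogrehet, pasofnep → pasofnepet, sedres → sedreset) add -et.
So zoleveh → zolevehet.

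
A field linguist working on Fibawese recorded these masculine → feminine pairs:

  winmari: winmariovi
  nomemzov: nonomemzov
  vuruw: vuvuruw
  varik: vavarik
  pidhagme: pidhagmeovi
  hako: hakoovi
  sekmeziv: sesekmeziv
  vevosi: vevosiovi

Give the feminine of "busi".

busiovi

hako and nomemzov both have last vowel 'o' yet inflect differently (hakoovi, nonomemzov), so the last vowel is not what conditions the rule; whether the stem ends in a vowel or a consonant is.
"busi" ends in a vowel. The stems ending in a vowel (winmari → winmariovi, hako → hakoovi, pidhagme → pidhagmeovi) add -ovi.
The other pattern: stems ending in a consonant repeat the first consonant+vowel as a prefix.
So busi → busiovi.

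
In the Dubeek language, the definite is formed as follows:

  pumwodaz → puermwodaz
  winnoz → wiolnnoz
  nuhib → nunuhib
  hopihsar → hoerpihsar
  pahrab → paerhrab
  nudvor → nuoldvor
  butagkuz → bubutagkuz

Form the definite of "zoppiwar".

hopihsar and nudvor both end in -r yet inflect differently (hoerpihsar, nuoldvor), so the final letter is not what conditions the rule; the last vowel is.
"zoppiwar" has last vowel 'a'. The stems whose last vowel is 'a' (pumwodaz → puermwodaz, hopihsar → hoerpihsar, pahrab → paerhrab) insert -er- after the first vowel.
The other patterns: stems whose last vowel is 'o' insert -ol- after the first vowel; stems whose last vowel is 'i' or 'u' repeat the first consonant+vowel as a prefix.
So zoppiwar → zoerppiwar.

zoerppiwar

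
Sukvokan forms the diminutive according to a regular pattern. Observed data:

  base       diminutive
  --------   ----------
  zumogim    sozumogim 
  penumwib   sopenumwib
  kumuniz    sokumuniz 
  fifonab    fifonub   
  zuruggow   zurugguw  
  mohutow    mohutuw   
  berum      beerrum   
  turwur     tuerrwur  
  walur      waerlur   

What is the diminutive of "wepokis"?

penumwib and fifonab both end in -b yet inflect differently (sopenumwib, fifonub), so the final letter is not what conditions the rule; the last vowel is.
"wepokis" has last vowel 'i'. The stems whose last vowel is 'i' (zumogim → sozumogim, penumwib → sopenumwib, kumuniz → sokumuniz) add the prefix so-.
So wepokis → sowepokis.

sowepokis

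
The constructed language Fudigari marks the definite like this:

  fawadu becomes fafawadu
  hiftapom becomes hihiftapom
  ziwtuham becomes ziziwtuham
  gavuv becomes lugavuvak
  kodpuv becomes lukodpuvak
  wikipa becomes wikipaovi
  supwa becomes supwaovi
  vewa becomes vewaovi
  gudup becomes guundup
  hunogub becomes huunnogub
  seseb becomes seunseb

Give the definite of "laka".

lakaovi

"laka" ends in -a. The stems ending in -a (wikipa → wikipaovi, supwa → supwaovi, vewa → vewaovi) add -ovi.
The other patterns: stems ending in -m or -u repeat the first consonant+vowel as a prefix; stems ending in -v add lu- … -ak around the stem; stems ending in -b or -p insert -un- after the first vowel.
So laka → lakaovi.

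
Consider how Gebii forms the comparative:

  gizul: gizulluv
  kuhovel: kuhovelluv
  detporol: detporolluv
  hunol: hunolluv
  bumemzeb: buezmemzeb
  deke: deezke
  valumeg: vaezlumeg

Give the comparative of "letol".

"letol" ends in -l. The stems ending in -l (gizul → gizulluv, kuhovel → kuhovelluv, detporol → detporolluv) double the final consonant and add -uv.
The other pattern: stems ending in -b, -e or -g insert -ez- after the first vowel.
So letol → letolluv.

letolluv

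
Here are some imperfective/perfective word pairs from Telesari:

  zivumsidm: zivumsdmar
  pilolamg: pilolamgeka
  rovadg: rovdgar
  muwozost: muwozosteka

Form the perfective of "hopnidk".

hopndkar

rovadg and pilolamg both end in -g yet inflect differently (rovdgar, pilolamgeka), so the final letter is not what conditions the rule; the second-to-last letter is.
"hopnidk" has second-to-last letter 'd'. The stems whose second-to-last letter is 'd' (zivumsidm → zivumsdmar, rovadg → rovdgar) delete the last vowel and add -ar.
The other pattern: stems whose second-to-last letter is 'm' or 's' add -eka.
So hopnidk → hopndkar.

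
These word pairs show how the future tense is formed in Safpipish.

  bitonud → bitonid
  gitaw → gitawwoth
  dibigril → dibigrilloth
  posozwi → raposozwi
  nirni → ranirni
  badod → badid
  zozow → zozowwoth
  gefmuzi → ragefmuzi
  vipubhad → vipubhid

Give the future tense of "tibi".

nirni and dibigril both have last vowel 'i' yet inflect differently (ranirni, dibigrilloth), so the last vowel is not what conditions the rule; the final letter is.
"tibi" ends in -i. The stems ending in -i (nirni → ranirni, posozwi → raposozwi, gefmuzi → ragefmuzi) add the prefix ra-.
The other patterns: stems ending in -d change the last vowel to 'i'; stems ending in -l or -w double the final consonant and add -oth.
So tibi → ratibi.

ratibi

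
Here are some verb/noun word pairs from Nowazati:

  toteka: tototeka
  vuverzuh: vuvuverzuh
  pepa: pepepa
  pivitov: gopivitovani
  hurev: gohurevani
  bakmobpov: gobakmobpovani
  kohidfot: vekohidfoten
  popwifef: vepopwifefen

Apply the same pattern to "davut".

"davut" ends in -t. The one such stem in the data (kohidfot → vekohidfoten) adds ve- … -en around the stem, so the same rule applies.
The other patterns: stems ending in -a or -h repeat the first consonant+vowel as a prefix; stems ending in -v add go- … -ani around the stem.
So davut → vedavuten.

vedavuten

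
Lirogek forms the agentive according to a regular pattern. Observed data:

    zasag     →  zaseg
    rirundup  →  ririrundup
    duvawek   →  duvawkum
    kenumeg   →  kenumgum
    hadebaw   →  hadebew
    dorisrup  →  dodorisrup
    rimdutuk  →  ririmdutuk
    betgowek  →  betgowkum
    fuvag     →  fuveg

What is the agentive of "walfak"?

walfek

kenumeg and fuvag both end in -g yet inflect differently (kenumgum, fuveg), so the final letter is not what conditions the rule; the last vowel is.
"walfak" has last vowel 'a'. The stems whose last vowel is 'a' (fuvag → fuveg, zasag → zaseg, hadebaw → hadebew) change the last vowel to 'e'.
The other patterns: stems whose last vowel is 'e' delete the last vowel and add -um; stems whose last vowel is 'u' repeat the first consonant+vowel as a prefix.
So walfak → walfek.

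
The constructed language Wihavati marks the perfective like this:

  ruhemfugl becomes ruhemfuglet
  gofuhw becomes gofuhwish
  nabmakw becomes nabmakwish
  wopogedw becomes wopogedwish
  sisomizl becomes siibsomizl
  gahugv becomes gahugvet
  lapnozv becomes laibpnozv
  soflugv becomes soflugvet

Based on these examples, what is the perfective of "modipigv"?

"modipigv" has second-to-last letter 'g'. The stems whose second-to-last letter is 'g' (gahugv → gahugvet, ruhemfugl → ruhemfuglet, soflugv → soflugvet) add -et.
The other patterns: stems whose second-to-last letter is 'z' insert -ib- after the first vowel; stems whose second-to-last letter is 'd', 'h' or 'k' add -ish.
So modipigv → modipigvet.

modipigvet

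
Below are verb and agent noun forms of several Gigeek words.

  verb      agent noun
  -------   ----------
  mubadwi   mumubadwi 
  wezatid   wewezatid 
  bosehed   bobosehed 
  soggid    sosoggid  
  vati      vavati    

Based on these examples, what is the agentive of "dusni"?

dudusni

Every pair shown (mubadwi → mumubadwi, wezatid → wewezatid, bosehed → bobosehed, …) follows the same rule: repeat the first consonant+vowel as a prefix.
So dusni → dudusni.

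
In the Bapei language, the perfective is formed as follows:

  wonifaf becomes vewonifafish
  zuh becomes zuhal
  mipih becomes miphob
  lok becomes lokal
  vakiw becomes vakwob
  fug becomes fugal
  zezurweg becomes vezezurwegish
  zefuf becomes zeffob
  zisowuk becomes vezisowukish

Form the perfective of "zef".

zuh and mipih both end in -h yet inflect differently (zuhal, miphob), so the final letter is not what conditions the rule; the number of vowels is.
"zef" has 1 vowel. The stems with 1 vowel (fug → fugal, lok → lokal, zuh → zuhal) add -al.
The other patterns: stems with 2 vowels delete the last vowel and add -ob; stems with 3 vowels add ve- … -ish around the stem.
So zef → zefal.

zefal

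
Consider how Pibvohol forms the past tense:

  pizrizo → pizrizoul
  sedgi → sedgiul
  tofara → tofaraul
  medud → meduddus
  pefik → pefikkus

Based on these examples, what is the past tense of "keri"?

sedgi and pefik both have last vowel 'i' yet inflect differently (sedgiul, pefikkus), so the last vowel is not what conditions the rule; whether the stem ends in a vowel or a consonant is.
"keri" ends in a vowel. The stems ending in a vowel (pizrizo → pizrizoul, sedgi → sedgiul, tofara → tofaraul) add -ul.
The other pattern: stems ending in a consonant double the final consonant and add -us.
So keri → keriul.

keriul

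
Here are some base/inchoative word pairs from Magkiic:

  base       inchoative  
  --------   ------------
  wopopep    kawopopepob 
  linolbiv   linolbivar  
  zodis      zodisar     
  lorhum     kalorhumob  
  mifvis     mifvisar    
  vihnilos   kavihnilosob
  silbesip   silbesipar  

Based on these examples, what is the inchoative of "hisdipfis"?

hisdipfisar

zodis and vihnilos both end in -s yet inflect differently (zodisar, kavihnilosob), so the final letter is not what conditions the rule; the last vowel is.
"hisdipfis" has last vowel 'i'. The stems whose last vowel is 'i' (zodis → zodisar, mifvis → mifvisar, silbesip → silbesipar) add -ar.
So hisdipfis → hisdipfisar.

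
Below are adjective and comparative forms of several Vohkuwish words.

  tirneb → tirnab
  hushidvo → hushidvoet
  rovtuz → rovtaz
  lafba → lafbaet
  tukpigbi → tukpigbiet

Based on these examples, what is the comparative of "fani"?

tirneb and tukpigbi both begin with t- yet inflect differently (tirnab, tukpigbiet), so the first letter is not what conditions the rule; whether the stem ends in a vowel or a consonant is.
"fani" ends in a vowel. The stems ending in a vowel (lafba → lafbaet, hushidvo → hushidvoet, tukpigbi → tukpigbiet) add -et.
So fani → faniet.

faniet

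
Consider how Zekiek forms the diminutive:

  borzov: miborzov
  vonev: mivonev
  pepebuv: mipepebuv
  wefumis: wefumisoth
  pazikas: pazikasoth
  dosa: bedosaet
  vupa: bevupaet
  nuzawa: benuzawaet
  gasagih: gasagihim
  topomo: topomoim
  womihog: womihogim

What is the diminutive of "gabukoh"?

pazikas and dosa both have last vowel 'a' yet inflect differently (pazikasoth, bedosaet), so the last vowel is not what conditions the rule; the final letter is.
"gabukoh" ends in -h. The one such stem in the data (gasagih → gasagihim) adds -im, so the same rule applies.
So gabukoh → gabukohim.

gabukohim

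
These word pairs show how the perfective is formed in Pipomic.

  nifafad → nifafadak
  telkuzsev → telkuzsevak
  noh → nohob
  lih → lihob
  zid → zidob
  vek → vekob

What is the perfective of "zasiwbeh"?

"zasiwbeh" has 3 vowels. The stems with 3 vowels (nifafad → nifafadak, telkuzsev → telkuzsevak) add -ak.
So zasiwbeh → zasiwbehak.

zasiwbehak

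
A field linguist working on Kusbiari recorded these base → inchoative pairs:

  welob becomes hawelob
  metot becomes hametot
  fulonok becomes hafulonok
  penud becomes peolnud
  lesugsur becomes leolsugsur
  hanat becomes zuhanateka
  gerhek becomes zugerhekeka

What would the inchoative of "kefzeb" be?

zukefzebeka

"kefzeb" has last vowel 'e'. The one such stem in the data (gerhek → zugerhekeka) adds zu- … -eka around the stem, so the same rule applies.
The other patterns: stems whose last vowel is 'o' add the prefix ha-; stems whose last vowel is 'u' insert -ol- after the first vowel.
So kefzeb → zukefzebeka.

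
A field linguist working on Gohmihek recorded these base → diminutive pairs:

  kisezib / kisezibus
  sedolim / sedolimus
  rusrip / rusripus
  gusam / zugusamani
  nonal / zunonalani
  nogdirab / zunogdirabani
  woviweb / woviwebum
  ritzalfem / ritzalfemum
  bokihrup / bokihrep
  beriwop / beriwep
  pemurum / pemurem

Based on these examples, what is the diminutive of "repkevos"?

sedolim and gusam both end in -m yet inflect differently (sedolimus, zugusamani), so the final letter is not what conditions the rule; the last vowel is.
"repkevos" has last vowel 'o'. The one such stem in the data (beriwop → beriwep) changes the last vowel to 'e' (as do bokihrup, pemurum), so the same rule applies.
The other patterns: stems whose last vowel is 'i' add -us; stems whose last vowel is 'a' add zu- … -ani around the stem; stems whose last vowel is 'e' add -um.
So repkevos → repkeves.

repkeves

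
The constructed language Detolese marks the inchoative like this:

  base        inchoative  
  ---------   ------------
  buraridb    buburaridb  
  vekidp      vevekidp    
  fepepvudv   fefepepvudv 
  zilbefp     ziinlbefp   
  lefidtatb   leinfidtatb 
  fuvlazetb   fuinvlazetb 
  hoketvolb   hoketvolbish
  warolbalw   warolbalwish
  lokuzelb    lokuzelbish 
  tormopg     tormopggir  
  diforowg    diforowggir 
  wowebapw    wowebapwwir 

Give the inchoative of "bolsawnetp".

vekidp and zilbefp both end in -p yet inflect differently (vevekidp, ziinlbefp), so the final letter is not what conditions the rule; the second-to-last letter is.
"bolsawnetp" has second-to-last letter 't'. The stems whose second-to-last letter is 't' (lefidtatb → leinfidtatb, fuvlazetb → fuinvlazetb) insert -in- after the first vowel.
The other patterns: stems whose second-to-last letter is 'd' repeat the first consonant+vowel as a prefix; stems whose second-to-last letter is 'l' add -ish; stems whose second-to-last letter is 'p' or 'w' double the final consonant and add -ir.
So bolsawnetp → boinlsawnetp.

boinlsawnetp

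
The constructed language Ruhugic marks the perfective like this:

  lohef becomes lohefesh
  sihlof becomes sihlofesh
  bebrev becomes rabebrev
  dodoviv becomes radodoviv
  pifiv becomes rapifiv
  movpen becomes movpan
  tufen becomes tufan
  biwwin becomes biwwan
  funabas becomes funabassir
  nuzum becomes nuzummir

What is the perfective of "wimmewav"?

rawimmewav

lohef and bebrev both have last vowel 'e' yet inflect differently (lohefesh, rabebrev), so the last vowel is not what conditions the rule; the final letter is.
"wimmewav" ends in -v. The stems ending in -v (bebrev → rabebrev, dodoviv → radodoviv, pifiv → rapifiv) add the prefix ra-.
The other patterns: stems ending in -f add -esh; stems ending in -n change the last vowel to 'a'; stems ending in -m or -s double the final consonant and add -ir.
So wimmewav → rawimmewav.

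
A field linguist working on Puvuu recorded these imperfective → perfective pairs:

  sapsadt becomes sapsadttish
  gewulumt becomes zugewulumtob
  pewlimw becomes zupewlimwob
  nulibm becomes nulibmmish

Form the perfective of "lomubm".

lomubmmish

gewulumt and sapsadt both end in -t yet inflect differently (zugewulumtob, sapsadttish), so the final letter is not what conditions the rule; the second-to-last letter is.
"lomubm" has second-to-last letter 'b'. The one such stem in the data (nulibm → nulibmmish) doubles the final consonant and adds -ish (as does sapsadt), so the same rule applies.
So lomubm → lomubmmish.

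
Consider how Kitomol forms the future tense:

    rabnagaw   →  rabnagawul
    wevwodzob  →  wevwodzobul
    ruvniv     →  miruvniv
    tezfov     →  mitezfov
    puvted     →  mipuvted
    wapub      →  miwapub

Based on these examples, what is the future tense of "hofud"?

mihofud

"hofud" has 2 vowels. The stems with 2 vowels (ruvniv → miruvniv, tezfov → mitezfov, wapub → miwapub) add the prefix mi-.
So hofud → mihofud.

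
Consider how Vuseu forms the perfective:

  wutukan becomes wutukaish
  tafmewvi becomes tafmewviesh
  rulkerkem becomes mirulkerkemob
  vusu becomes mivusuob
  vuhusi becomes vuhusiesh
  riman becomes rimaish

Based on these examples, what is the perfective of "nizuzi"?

riman and rulkerkem both begin with r- yet inflect differently (rimaish, mirulkerkemob), so the first letter is not what conditions the rule; the final letter is.
"nizuzi" ends in -i. The stems ending in -i (vuhusi → vuhusiesh, tafmewvi → tafmewviesh) add -esh.
So nizuzi → nizuziesh.

nizuziesh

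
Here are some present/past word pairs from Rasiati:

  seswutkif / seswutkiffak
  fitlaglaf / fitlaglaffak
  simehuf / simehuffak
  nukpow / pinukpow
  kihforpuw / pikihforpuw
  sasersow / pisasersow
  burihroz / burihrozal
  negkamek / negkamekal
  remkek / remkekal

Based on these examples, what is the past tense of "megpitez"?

simehuf and kihforpuw both have last vowel 'u' yet inflect differently (simehuffak, pikihforpuw), so the last vowel is not what conditions the rule; the final letter is.
"megpitez" ends in -z. The one such stem in the data (burihroz → burihrozal) adds -al, so the same rule applies.
So megpitez → megpitezal.

megpitezal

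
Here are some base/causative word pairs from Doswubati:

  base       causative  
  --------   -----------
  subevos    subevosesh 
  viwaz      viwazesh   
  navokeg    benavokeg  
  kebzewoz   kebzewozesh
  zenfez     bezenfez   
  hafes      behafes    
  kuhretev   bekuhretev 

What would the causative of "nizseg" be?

benizseg

zenfez and kebzewoz both end in -z yet inflect differently (bezenfez, kebzewozesh), so the final letter is not what conditions the rule; the last vowel is.
"nizseg" has last vowel 'e'. The stems whose last vowel is 'e' (navokeg → benavokeg, hafes → behafes, zenfez → bezenfez) add the prefix be-.
So nizseg → benizseg.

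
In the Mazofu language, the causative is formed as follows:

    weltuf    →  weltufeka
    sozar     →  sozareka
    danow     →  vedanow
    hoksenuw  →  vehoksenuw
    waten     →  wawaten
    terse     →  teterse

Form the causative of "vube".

weltuf and hoksenuw both have last vowel 'u' yet inflect differently (weltufeka, vehoksenuw), so the last vowel is not what conditions the rule; the final letter is.
"vube" ends in -e. The one such stem in the data (terse → teterse) repeats the first consonant+vowel as a prefix (as does waten), so the same rule applies.
So vube → vuvube.

vuvube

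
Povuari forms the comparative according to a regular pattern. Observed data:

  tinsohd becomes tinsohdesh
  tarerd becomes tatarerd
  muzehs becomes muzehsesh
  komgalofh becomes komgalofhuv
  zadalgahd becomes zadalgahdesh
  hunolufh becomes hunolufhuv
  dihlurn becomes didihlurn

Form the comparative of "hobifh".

hobifhuv

"hobifh" has second-to-last letter 'f'. The stems whose second-to-last letter is 'f' (hunolufh → hunolufhuv, komgalofh → komgalofhuv) add -uv.
So hobifh → hobifhuv.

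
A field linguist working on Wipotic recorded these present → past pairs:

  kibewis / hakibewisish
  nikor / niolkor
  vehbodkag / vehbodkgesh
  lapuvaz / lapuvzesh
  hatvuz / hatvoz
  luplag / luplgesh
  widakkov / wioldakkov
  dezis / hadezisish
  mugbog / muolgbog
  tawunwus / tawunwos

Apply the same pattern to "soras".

sorsesh

"soras" has last vowel 'a'. The stems whose last vowel is 'a' (luplag → luplgesh, lapuvaz → lapuvzesh, vehbodkag → vehbodkgesh) delete the last vowel and add -esh.
The other patterns: stems whose last vowel is 'i' add ha- … -ish around the stem; stems whose last vowel is 'o' insert -ol- after the first vowel; stems whose last vowel is 'u' change the last vowel to 'o'.
So soras → sorsesh.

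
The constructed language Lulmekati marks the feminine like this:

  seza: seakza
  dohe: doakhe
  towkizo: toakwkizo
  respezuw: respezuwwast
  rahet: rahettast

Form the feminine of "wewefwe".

dohe and rahet both have last vowel 'e' yet inflect differently (doakhe, rahettast), so the last vowel is not what conditions the rule; whether the stem ends in a vowel or a consonant is.
"wewefwe" ends in a vowel. The stems ending in a vowel (seza → seakza, dohe → doakhe, towkizo → toakwkizo) insert -ak- after the first vowel.
So wewefwe → weakwefwe.

weakwefwe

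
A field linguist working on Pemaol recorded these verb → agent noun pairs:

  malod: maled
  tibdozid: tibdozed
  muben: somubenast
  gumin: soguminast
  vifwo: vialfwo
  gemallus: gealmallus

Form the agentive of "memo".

"memo" ends in -o. The one such stem in the data (vifwo → vialfwo) inserts -al- after the first vowel (as does gemallus), so the same rule applies.
The other patterns: stems ending in -d change the last vowel to 'e'; stems ending in -n add so- … -ast around the stem.
So memo → mealmo.

mealmo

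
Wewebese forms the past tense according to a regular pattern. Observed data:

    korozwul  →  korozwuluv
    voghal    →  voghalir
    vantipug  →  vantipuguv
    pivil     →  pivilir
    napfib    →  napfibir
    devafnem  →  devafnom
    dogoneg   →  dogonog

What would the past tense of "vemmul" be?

vemmuluv

"vemmul" has last vowel 'u'. The stems whose last vowel is 'u' (vantipug → vantipuguv, korozwul → korozwuluv) add -uv.
The other patterns: stems whose last vowel is 'e' change the last vowel to 'o'; stems whose last vowel is 'a' or 'i' add -ir.
So vemmul → vemmuluv.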